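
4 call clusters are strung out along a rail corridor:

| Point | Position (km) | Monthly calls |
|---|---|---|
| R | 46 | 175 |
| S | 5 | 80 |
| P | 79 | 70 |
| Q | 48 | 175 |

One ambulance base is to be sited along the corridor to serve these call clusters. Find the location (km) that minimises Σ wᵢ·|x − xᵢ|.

x = 46

For a sum of weighted absolute distances on a line, the optimum is the weighted median (not the mean). Total weight W = 500; half-weight = 250.
Sort by position and accumulate weight:
  km 5 (S, w=80) → cum 80
  km 46 (R, w=175) → cum 255  ≥ 250 → median here
  km 48 (Q, w=175) → cum 430
  km 79 (P, w=70) → cum 500
Optimal location: km 46.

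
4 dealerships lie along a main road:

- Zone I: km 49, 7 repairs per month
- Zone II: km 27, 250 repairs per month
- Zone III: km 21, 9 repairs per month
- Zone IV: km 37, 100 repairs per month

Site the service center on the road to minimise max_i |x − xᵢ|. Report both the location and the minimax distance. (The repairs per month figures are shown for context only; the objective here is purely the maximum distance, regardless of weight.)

location 35, max distance 14

The 1-center on a line is the midpoint of the two extreme points: leftmost at 21, rightmost at 49.
Optimal location = (21 + 49)/2 = 35; maximum distance = (49 − 21)/2 = 14.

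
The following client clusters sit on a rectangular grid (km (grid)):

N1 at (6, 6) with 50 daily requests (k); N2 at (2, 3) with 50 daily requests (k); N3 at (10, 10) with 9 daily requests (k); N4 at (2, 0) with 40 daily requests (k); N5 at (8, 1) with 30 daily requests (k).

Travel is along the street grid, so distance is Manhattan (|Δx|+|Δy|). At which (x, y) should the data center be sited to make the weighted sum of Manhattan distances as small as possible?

Manhattan distance separates: Σwᵢ(|x−xᵢ|+|y−yᵢ|) = Σwᵢ|x−xᵢ| + Σwᵢ|y−yᵢ|, so x and y are optimised independently as 1-D weighted medians.
Total weight W = 179; half = 89.5.
x-coordinate, sorted with cumulative weight:
  x=2 (N2, w=50) cum 50
  x=2 (N4, w=40) cum 90  ← median
  x=6 (N1, w=50) cum 140
  x=8 (N5, w=30) cum 170
  x=10 (N3, w=9) cum 179
⇒ x* = 2
y-coordinate, sorted with cumulative weight:
  y=0 (N4, w=40) cum 40
  y=1 (N5, w=30) cum 70
  y=3 (N2, w=50) cum 120  ← median
  y=6 (N1, w=50) cum 170
  y=10 (N3, w=9) cum 179
⇒ y* = 3

(2, 3)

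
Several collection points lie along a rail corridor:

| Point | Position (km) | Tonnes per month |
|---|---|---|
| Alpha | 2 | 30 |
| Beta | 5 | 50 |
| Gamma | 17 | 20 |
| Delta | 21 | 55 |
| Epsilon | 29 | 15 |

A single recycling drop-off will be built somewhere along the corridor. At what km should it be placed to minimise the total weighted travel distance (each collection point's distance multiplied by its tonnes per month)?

x = 17

For a sum of weighted absolute distances on a line, the optimum is the weighted median (not the mean). Total weight W = 170; half-weight = 85.
Sort by position and accumulate weight:
  km 2 (Alpha, w=30) → cum 30
  km 5 (Beta, w=50) → cum 80
  km 17 (Gamma, w=20) → cum 100  ≥ 85 → median here
  km 21 (Delta, w=55) → cum 155
  km 29 (Epsilon, w=15) → cum 170
Optimal location: km 17.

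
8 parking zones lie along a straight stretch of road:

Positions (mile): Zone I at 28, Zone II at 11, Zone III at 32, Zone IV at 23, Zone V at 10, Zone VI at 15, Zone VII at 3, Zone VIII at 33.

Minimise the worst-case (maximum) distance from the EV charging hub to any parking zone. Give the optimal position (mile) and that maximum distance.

The 1-center on a line is the midpoint of the two extreme points: leftmost at 3, rightmost at 33.
Optimal location = (3 + 33)/2 = 18; maximum distance = (33 − 3)/2 = 15.

location 18, max distance 15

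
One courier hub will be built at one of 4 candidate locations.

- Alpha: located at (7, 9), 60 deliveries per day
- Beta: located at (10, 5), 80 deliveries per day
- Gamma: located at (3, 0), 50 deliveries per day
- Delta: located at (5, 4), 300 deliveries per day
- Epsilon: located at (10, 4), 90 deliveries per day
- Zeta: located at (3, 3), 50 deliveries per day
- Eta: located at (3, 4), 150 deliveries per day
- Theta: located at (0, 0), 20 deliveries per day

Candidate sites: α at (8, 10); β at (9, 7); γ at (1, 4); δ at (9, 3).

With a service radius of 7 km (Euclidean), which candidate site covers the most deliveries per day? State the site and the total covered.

δ, covering 780

Coverage radius r = 7 km; a point is covered iff (Δx)²+(Δy)² ≤ 7² = 49.
  α (8, 10): covers {Alpha, Beta, Delta, Epsilon} → 530
  β (9, 7): covers {Alpha, Beta, Delta, Epsilon, Eta} → 680
  γ (1, 4): covers {Gamma, Delta, Zeta, Eta, Theta} → 570
  δ (9, 3): covers {Alpha, Beta, Gamma, Delta, Epsilon, Zeta, Eta} → 780
Maximum coverage at δ: 780 deliveries per day.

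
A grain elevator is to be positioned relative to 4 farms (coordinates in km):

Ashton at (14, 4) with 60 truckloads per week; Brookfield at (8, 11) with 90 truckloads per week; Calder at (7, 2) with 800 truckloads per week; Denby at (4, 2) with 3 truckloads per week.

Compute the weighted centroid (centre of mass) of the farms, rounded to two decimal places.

(7.53, 2.98)

The minimiser of Σwᵢ‖p−pᵢ‖² is the weighted centroid p* = (Σwᵢpᵢ)/(Σwᵢ).
Σwᵢ = 953.
Σwᵢxᵢ = 60·14 + 90·8 + 800·7 + 3·4 = 7172.
Σwᵢyᵢ = 60·4 + 90·11 + 800·2 + 3·2 = 2836.
x* = 7172/953 = 7.53, y* = 2836/953 = 2.98.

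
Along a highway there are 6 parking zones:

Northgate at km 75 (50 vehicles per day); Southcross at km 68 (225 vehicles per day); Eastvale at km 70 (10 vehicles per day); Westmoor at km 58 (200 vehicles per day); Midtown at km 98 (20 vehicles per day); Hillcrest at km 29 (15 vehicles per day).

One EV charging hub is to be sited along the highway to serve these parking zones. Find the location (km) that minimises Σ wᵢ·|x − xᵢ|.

x = 68

For a sum of weighted absolute distances on a line, the optimum is the weighted median (not the mean). Total weight W = 520; half-weight = 260.
Sort by position and accumulate weight:
  km 29 (Hillcrest, w=15) → cum 15
  km 58 (Westmoor, w=200) → cum 215
  km 68 (Southcross, w=225) → cum 440  ≥ 260 → median here
  km 70 (Eastvale, w=10) → cum 450
  km 75 (Northgate, w=50) → cum 500
  km 98 (Midtown, w=20) → cum 520
Optimal location: km 68.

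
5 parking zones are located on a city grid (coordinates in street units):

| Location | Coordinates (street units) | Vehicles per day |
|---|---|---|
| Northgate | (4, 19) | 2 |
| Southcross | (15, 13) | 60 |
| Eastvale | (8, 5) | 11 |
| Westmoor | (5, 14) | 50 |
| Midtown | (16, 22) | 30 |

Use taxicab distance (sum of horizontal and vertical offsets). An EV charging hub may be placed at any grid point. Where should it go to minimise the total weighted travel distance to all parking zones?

Manhattan distance separates: Σwᵢ(|x−xᵢ|+|y−yᵢ|) = Σwᵢ|x−xᵢ| + Σwᵢ|y−yᵢ|, so x and y are optimised independently as 1-D weighted medians.
Total weight W = 153; half = 76.5.
x-coordinate, sorted with cumulative weight:
  x=4 (Northgate, w=2) cum 2
  x=5 (Westmoor, w=50) cum 52
  x=8 (Eastvale, w=11) cum 63
  x=15 (Southcross, w=60) cum 123  ← median
  x=16 (Midtown, w=30) cum 153
⇒ x* = 15
y-coordinate, sorted with cumulative weight:
  y=5 (Eastvale, w=11) cum 11
  y=13 (Southcross, w=60) cum 71
  y=14 (Westmoor, w=50) cum 121  ← median
  y=19 (Northgate, w=2) cum 123
  y=22 (Midtown, w=30) cum 153
⇒ y* = 14

(15, 14)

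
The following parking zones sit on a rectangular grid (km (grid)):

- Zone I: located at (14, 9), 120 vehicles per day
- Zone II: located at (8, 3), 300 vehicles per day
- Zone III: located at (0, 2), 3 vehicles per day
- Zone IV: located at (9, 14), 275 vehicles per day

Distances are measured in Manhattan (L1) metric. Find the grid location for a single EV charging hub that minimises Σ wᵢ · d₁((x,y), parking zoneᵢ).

Manhattan distance separates: Σwᵢ(|x−xᵢ|+|y−yᵢ|) = Σwᵢ|x−xᵢ| + Σwᵢ|y−yᵢ|, so x and y are optimised independently as 1-D weighted medians.
Total weight W = 698; half = 349.
x-coordinate, sorted with cumulative weight:
  x=0 (Zone III, w=3) cum 3
  x=8 (Zone II, w=300) cum 303
  x=9 (Zone IV, w=275) cum 578  ← median
  x=14 (Zone I, w=120) cum 698
⇒ x* = 9
y-coordinate, sorted with cumulative weight:
  y=2 (Zone III, w=3) cum 3
  y=3 (Zone II, w=300) cum 303
  y=9 (Zone I, w=120) cum 423  ← median
  y=14 (Zone IV, w=275) cum 698
⇒ y* = 9

(9, 9)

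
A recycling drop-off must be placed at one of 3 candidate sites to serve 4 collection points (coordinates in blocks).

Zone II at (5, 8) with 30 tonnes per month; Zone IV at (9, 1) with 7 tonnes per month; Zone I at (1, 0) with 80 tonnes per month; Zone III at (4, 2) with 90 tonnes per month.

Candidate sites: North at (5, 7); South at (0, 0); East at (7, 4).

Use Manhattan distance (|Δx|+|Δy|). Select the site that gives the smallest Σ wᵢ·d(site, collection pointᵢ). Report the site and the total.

South, total 1080 blocks

Total weighted distance at each candidate:
  North (5, 7): total = 1520
  South (0, 0): total = 1080
  East (7, 4): total = 1465
Minimum is at South with total 1080 blocks.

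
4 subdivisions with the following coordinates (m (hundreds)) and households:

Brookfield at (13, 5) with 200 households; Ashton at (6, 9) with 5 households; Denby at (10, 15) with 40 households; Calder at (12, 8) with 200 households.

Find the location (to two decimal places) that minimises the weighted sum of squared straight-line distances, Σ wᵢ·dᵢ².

(12.20, 7.29)

The minimiser of Σwᵢ‖p−pᵢ‖² is the weighted centroid p* = (Σwᵢpᵢ)/(Σwᵢ).
Σwᵢ = 445.
Σwᵢxᵢ = 200·13 + 5·6 + 40·10 + 200·12 = 5430.
Σwᵢyᵢ = 200·5 + 5·9 + 40·15 + 200·8 = 3245.
x* = 5430/445 = 12.20, y* = 3245/445 = 7.29.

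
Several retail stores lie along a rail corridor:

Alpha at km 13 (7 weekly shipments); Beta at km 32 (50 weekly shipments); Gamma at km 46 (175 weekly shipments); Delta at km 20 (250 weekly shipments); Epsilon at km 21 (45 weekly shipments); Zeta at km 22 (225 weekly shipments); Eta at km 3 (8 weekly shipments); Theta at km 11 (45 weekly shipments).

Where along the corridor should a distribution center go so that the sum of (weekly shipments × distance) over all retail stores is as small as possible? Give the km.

For a sum of weighted absolute distances on a line, the optimum is the weighted median (not the mean). Total weight W = 805; half-weight = 402.5.
Sort by position and accumulate weight:
  km 3 (Eta, w=8) → cum 8
  km 11 (Theta, w=45) → cum 53
  km 13 (Alpha, w=7) → cum 60
  km 20 (Delta, w=250) → cum 310
  km 21 (Epsilon, w=45) → cum 355
  km 22 (Zeta, w=225) → cum 580  ≥ 402.5 → median here
  km 32 (Beta, w=50) → cum 630
  km 46 (Gamma, w=175) → cum 805
Optimal location: km 22.

x = 22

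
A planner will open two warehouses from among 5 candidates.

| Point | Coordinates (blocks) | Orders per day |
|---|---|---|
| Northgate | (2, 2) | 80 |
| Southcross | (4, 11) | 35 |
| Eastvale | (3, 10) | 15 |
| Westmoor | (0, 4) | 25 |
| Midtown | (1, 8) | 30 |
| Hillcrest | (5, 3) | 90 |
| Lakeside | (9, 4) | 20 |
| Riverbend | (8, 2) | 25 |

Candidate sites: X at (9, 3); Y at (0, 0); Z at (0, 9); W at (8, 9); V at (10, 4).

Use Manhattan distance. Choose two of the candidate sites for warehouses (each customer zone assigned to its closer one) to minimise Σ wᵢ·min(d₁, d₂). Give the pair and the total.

{X, Z}, total 1525

Evaluate every pair (each demand assigned to the nearer of the two):
  {X, Z}: total = 1525
  {X, Y}: total = 1770
  {Z, V}: total = 1835
  {X, W}: total = 1860
  {Y, W}: total = 1975
  {Y, Z}: total = 1980
  {Y, V}: total = 2000
  {W, V}: total = 2250
  {Z, W}: total = 2280
  {X, V}: total = 2360
Best pair: {X, Z} with total 1525.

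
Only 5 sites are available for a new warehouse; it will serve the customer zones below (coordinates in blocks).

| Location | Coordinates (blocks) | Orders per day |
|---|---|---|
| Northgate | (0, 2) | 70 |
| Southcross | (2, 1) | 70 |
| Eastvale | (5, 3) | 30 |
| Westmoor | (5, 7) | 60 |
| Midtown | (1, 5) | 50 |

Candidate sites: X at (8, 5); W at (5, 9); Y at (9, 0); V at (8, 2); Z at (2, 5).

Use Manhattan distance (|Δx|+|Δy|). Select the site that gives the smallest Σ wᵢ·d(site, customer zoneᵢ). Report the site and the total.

Total weighted distance at each candidate:
  X (8, 5): total = 2270
  W (5, 9): total = 2310
  Y (9, 0): total = 2850
  V (8, 2): total = 2150
  Z (2, 5): total = 1130
Minimum is at Z with total 1130 blocks.

Z, total 1130 blocks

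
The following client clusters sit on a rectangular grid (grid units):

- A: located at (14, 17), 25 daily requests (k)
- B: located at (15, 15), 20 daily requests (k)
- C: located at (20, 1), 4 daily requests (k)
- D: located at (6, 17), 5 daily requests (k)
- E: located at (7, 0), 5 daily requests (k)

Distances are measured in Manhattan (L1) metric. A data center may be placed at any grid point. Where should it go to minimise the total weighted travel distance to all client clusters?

Manhattan distance separates: Σwᵢ(|x−xᵢ|+|y−yᵢ|) = Σwᵢ|x−xᵢ| + Σwᵢ|y−yᵢ|, so x and y are optimised independently as 1-D weighted medians.
Total weight W = 59; half = 29.5.
x-coordinate, sorted with cumulative weight:
  x=6 (D, w=5) cum 5
  x=7 (E, w=5) cum 10
  x=14 (A, w=25) cum 35  ← median
  x=15 (B, w=20) cum 55
  x=20 (C, w=4) cum 59
⇒ x* = 14
y-coordinate, sorted with cumulative weight:
  y=0 (E, w=5) cum 5
  y=1 (C, w=4) cum 9
  y=15 (B, w=20) cum 29
  y=17 (A, w=25) cum 54  ← median
  y=17 (D, w=5) cum 59
⇒ y* = 17

(14, 17)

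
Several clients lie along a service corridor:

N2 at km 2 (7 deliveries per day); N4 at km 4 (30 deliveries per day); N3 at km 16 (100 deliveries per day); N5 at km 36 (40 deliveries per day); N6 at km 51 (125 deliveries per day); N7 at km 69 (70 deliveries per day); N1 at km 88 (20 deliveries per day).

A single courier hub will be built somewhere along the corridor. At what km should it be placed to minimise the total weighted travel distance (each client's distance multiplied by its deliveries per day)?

x = 51

For a sum of weighted absolute distances on a line, the optimum is the weighted median (not the mean). Total weight W = 392; half-weight = 196.
Sort by position and accumulate weight:
  km 2 (N2, w=7) → cum 7
  km 4 (N4, w=30) → cum 37
  km 16 (N3, w=100) → cum 137
  km 36 (N5, w=40) → cum 177
  km 51 (N6, w=125) → cum 302  ≥ 196 → median here
  km 69 (N7, w=70) → cum 372
  km 88 (N1, w=20) → cum 392
Optimal location: km 51.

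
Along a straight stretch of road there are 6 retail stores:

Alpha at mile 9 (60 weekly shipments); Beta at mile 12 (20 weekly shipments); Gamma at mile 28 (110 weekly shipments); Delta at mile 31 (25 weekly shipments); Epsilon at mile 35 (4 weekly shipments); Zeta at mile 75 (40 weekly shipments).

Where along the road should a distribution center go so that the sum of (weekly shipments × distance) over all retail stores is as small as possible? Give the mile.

For a sum of weighted absolute distances on a line, the optimum is the weighted median (not the mean). Total weight W = 259; half-weight = 129.5.
Sort by position and accumulate weight:
  mile 9 (Alpha, w=60) → cum 60
  mile 12 (Beta, w=20) → cum 80
  mile 28 (Gamma, w=110) → cum 190  ≥ 129.5 → median here
  mile 31 (Delta, w=25) → cum 215
  mile 35 (Epsilon, w=4) → cum 219
  mile 75 (Zeta, w=40) → cum 259
Optimal location: mile 28.

x = 28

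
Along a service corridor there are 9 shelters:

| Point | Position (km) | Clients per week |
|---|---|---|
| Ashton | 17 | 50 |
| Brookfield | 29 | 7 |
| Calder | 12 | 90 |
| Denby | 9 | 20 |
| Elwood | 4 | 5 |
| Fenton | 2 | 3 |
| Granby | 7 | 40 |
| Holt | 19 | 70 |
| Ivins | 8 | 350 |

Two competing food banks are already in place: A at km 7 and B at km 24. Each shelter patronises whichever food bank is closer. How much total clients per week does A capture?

The indifferent point is the midpoint (7+24)/2 = 15.5; shelters left of it (closer to A at 7) go to A, those right go to B.
  Fenton at 2 (w=3) → A
  Elwood at 4 (w=5) → A
  Granby at 7 (w=40) → A
  Ivins at 8 (w=350) → A
  Denby at 9 (w=20) → A
  Calder at 12 (w=90) → A
  Ashton at 17 (w=50) → B
  Holt at 19 (w=70) → B
  Brookfield at 29 (w=7) → B
A captures 508; B captures 127.

508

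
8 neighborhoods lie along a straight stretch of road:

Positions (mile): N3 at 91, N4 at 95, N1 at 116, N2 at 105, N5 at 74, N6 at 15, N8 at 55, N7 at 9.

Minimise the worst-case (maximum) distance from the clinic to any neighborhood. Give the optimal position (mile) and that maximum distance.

location 62.5, max distance 53.5

The 1-center on a line is the midpoint of the two extreme points: leftmost at 9, rightmost at 116.
Optimal location = (9 + 116)/2 = 62.5; maximum distance = (116 − 9)/2 = 53.5.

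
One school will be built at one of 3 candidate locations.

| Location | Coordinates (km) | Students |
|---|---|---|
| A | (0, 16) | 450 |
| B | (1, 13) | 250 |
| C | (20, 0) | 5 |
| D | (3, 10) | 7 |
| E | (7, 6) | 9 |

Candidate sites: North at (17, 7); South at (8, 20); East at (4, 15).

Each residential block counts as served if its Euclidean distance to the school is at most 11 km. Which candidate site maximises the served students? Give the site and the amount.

Coverage radius r = 11 km; a point is covered iff (Δx)²+(Δy)² ≤ 11² = 121.
  North (17, 7): covers {C, E} → 14
  South (8, 20): covers {A, B} → 700
  East (4, 15): covers {A, B, D, E} → 716
Maximum coverage at East: 716 students.

East, covering 716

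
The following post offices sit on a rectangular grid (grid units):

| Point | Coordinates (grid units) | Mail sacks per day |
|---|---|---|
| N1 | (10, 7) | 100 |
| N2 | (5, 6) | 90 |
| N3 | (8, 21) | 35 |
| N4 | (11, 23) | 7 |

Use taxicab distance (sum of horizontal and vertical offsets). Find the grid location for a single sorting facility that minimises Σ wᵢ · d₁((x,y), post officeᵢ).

(8, 7)

Manhattan distance separates: Σwᵢ(|x−xᵢ|+|y−yᵢ|) = Σwᵢ|x−xᵢ| + Σwᵢ|y−yᵢ|, so x and y are optimised independently as 1-D weighted medians.
Total weight W = 232; half = 116.
x-coordinate, sorted with cumulative weight:
  x=5 (N2, w=90) cum 90
  x=8 (N3, w=35) cum 125  ← median
  x=10 (N1, w=100) cum 225
  x=11 (N4, w=7) cum 232
⇒ x* = 8
y-coordinate, sorted with cumulative weight:
  y=6 (N2, w=90) cum 90
  y=7 (N1, w=100) cum 190  ← median
  y=21 (N3, w=35) cum 225
  y=23 (N4, w=7) cum 232
⇒ y* = 7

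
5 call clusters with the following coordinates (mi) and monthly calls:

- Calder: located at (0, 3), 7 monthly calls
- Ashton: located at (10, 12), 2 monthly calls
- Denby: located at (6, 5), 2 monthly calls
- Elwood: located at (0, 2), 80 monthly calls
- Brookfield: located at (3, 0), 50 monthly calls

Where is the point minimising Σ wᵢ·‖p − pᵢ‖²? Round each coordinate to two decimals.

(1.29, 1.52)

The minimiser of Σwᵢ‖p−pᵢ‖² is the weighted centroid p* = (Σwᵢpᵢ)/(Σwᵢ).
Σwᵢ = 141.
Σwᵢxᵢ = 7·0 + 2·10 + 2·6 + 80·0 + 50·3 = 182.
Σwᵢyᵢ = 7·3 + 2·12 + 2·5 + 80·2 + 50·0 = 215.
x* = 182/141 = 1.29, y* = 215/141 = 1.52.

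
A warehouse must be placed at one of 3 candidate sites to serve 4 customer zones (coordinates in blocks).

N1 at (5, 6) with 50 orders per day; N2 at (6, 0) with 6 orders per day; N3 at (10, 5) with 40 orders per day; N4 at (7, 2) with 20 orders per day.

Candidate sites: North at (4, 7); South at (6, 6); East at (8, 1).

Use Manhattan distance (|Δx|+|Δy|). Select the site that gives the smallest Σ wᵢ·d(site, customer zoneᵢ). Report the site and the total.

Total weighted distance at each candidate:
  North (4, 7): total = 634
  South (6, 6): total = 386
  East (8, 1): total = 698
Minimum is at South with total 386 blocks.

South, total 386 blocks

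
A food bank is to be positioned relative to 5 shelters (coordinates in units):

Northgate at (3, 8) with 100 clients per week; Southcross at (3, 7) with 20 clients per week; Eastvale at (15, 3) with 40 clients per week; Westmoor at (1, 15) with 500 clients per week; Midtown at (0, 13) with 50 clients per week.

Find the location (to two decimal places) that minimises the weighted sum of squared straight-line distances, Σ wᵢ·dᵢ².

The minimiser of Σwᵢ‖p−pᵢ‖² is the weighted centroid p* = (Σwᵢpᵢ)/(Σwᵢ).
Σwᵢ = 710.
Σwᵢxᵢ = 100·3 + 20·3 + 40·15 + 500·1 + 50·0 = 1460.
Σwᵢyᵢ = 100·8 + 20·7 + 40·3 + 500·15 + 50·13 = 9210.
x* = 1460/710 = 2.06, y* = 9210/710 = 12.97.

(2.06, 12.97)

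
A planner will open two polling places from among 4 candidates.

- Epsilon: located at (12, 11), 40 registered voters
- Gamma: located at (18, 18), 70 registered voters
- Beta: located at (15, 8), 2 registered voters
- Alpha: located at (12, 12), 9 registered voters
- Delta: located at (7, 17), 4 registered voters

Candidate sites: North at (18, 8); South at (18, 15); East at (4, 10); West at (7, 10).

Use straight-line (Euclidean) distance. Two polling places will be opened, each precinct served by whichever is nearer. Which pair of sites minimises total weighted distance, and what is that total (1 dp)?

{South, West}, total 505.7

Evaluate every pair (each demand assigned to the nearer of the two):
  {South, West}: total = 505.7
  {North, South}: total = 589.4
  {South, East}: total = 604.5
  {North, West}: total = 986.4
  {North, East}: total = 1069.7
  {East, West}: total = 1249.0
Best pair: {South, West} with total 505.7.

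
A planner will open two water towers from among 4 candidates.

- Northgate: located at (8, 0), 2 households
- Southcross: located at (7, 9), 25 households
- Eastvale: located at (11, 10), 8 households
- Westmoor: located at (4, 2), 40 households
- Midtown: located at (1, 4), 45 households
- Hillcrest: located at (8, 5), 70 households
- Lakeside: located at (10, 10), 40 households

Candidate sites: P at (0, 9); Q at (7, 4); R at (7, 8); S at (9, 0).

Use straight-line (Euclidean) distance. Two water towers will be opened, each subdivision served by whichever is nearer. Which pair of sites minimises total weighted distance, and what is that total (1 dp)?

Evaluate every pair (each demand assigned to the nearer of the two):
  {Q, R}: total = 726.5
  {P, Q}: total = 931.9
  {P, R}: total = 940.3
  {Q, S}: total = 966.2
  {R, S}: total = 968.3
  {P, S}: total = 1462.4
Best pair: {Q, R} with total 726.5.

{Q, R}, total 726.5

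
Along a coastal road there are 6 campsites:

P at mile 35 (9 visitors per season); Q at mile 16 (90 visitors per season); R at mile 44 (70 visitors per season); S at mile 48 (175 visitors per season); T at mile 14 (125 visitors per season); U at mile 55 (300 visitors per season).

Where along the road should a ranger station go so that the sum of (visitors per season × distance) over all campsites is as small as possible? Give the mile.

x = 48

For a sum of weighted absolute distances on a line, the optimum is the weighted median (not the mean). Total weight W = 769; half-weight = 384.5.
Sort by position and accumulate weight:
  mile 14 (T, w=125) → cum 125
  mile 16 (Q, w=90) → cum 215
  mile 35 (P, w=9) → cum 224
  mile 44 (R, w=70) → cum 294
  mile 48 (S, w=175) → cum 469  ≥ 384.5 → median here
  mile 55 (U, w=300) → cum 769
Optimal location: mile 48.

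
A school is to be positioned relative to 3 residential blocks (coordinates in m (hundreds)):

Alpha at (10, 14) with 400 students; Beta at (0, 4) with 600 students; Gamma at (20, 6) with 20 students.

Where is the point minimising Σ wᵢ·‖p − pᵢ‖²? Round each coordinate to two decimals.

The minimiser of Σwᵢ‖p−pᵢ‖² is the weighted centroid p* = (Σwᵢpᵢ)/(Σwᵢ).
Σwᵢ = 1020.
Σwᵢxᵢ = 400·10 + 600·0 + 20·20 = 4400.
Σwᵢyᵢ = 400·14 + 600·4 + 20·6 = 8120.
x* = 4400/1020 = 4.31, y* = 8120/1020 = 7.96.

(4.31, 7.96)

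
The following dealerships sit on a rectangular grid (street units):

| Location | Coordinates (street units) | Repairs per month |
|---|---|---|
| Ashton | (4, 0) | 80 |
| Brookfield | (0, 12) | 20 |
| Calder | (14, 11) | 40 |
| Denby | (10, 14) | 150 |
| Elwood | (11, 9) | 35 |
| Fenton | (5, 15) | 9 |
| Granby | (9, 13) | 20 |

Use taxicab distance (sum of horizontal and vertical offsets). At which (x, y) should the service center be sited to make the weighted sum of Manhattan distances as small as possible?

Manhattan distance separates: Σwᵢ(|x−xᵢ|+|y−yᵢ|) = Σwᵢ|x−xᵢ| + Σwᵢ|y−yᵢ|, so x and y are optimised independently as 1-D weighted medians.
Total weight W = 354; half = 177.
x-coordinate, sorted with cumulative weight:
  x=0 (Brookfield, w=20) cum 20
  x=4 (Ashton, w=80) cum 100
  x=5 (Fenton, w=9) cum 109
  x=9 (Granby, w=20) cum 129
  x=10 (Denby, w=150) cum 279  ← median
  x=11 (Elwood, w=35) cum 314
  x=14 (Calder, w=40) cum 354
⇒ x* = 10
y-coordinate, sorted with cumulative weight:
  y=0 (Ashton, w=80) cum 80
  y=9 (Elwood, w=35) cum 115
  y=11 (Calder, w=40) cum 155
  y=12 (Brookfield, w=20) cum 175
  y=13 (Granby, w=20) cum 195  ← median
  y=14 (Denby, w=150) cum 345
  y=15 (Fenton, w=9) cum 354
⇒ y* = 13

(10, 13)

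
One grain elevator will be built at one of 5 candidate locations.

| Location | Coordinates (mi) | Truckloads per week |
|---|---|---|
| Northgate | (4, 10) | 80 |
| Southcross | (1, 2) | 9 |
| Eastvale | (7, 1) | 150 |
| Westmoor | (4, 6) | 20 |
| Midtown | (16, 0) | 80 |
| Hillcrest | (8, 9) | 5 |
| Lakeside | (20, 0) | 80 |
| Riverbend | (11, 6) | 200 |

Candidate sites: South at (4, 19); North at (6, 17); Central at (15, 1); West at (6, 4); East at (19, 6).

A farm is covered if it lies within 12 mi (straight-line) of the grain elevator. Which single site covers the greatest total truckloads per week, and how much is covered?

Coverage radius r = 12 mi; a point is covered iff (Δx)²+(Δy)² ≤ 12² = 144.
  South (4, 19): covers {Northgate, Hillcrest} → 85
  North (6, 17): covers {Northgate, Westmoor, Hillcrest} → 105
  Central (15, 1): covers {Eastvale, Midtown, Hillcrest, Lakeside, Riverbend} → 515
  West (6, 4): covers {Northgate, Southcross, Eastvale, Westmoor, Midtown, Hillcrest, Riverbend} → 544
  East (19, 6): covers {Midtown, Hillcrest, Lakeside, Riverbend} → 365
Maximum coverage at West: 544 truckloads per week.

West, covering 544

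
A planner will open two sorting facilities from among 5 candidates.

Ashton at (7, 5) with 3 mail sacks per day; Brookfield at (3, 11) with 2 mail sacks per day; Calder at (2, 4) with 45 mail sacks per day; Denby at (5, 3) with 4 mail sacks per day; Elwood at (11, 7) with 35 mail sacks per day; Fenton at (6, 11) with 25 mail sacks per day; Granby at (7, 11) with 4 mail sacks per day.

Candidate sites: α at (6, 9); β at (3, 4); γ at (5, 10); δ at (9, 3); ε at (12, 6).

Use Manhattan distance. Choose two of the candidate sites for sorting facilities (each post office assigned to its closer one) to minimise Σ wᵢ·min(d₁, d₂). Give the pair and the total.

{α, β}, total 389

Evaluate every pair (each demand assigned to the nearer of the two):
  {α, β}: total = 389
  {β, ε}: total = 446
  {β, γ}: total = 455
  {β, δ}: total = 583
  {γ, ε}: total = 589
  {α, ε}: total = 590
  {γ, δ}: total = 666
  {α, δ}: total = 670
  {α, γ}: total = 761
  {δ, ε}: total = 801
Best pair: {α, β} with total 389.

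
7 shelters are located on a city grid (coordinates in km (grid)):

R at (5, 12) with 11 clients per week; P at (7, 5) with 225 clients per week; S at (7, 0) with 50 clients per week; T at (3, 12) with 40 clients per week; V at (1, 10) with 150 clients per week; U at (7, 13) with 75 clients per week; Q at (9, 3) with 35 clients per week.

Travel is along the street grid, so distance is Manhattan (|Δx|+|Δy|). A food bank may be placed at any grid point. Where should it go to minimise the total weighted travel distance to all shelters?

Manhattan distance separates: Σwᵢ(|x−xᵢ|+|y−yᵢ|) = Σwᵢ|x−xᵢ| + Σwᵢ|y−yᵢ|, so x and y are optimised independently as 1-D weighted medians.
Total weight W = 586; half = 293.
x-coordinate, sorted with cumulative weight:
  x=1 (V, w=150) cum 150
  x=3 (T, w=40) cum 190
  x=5 (R, w=11) cum 201
  x=7 (P, w=225) cum 426  ← median
  x=7 (S, w=50) cum 476
  x=7 (U, w=75) cum 551
  x=9 (Q, w=35) cum 586
⇒ x* = 7
y-coordinate, sorted with cumulative weight:
  y=0 (S, w=50) cum 50
  y=3 (Q, w=35) cum 85
  y=5 (P, w=225) cum 310  ← median
  y=10 (V, w=150) cum 460
  y=12 (R, w=11) cum 471
  y=12 (T, w=40) cum 511
  y=13 (U, w=75) cum 586
⇒ y* = 5

(7, 5)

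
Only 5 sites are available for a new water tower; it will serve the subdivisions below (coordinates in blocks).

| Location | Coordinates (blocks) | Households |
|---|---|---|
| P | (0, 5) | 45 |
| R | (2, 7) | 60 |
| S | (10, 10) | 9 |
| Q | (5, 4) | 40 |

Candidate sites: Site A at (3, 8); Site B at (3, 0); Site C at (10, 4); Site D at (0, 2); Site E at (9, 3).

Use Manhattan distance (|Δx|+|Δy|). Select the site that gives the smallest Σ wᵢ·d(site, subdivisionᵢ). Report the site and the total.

Total weighted distance at each candidate:
  Site A (3, 8): total = 711
  Site B (3, 0): total = 1233
  Site C (10, 4): total = 1409
  Site D (0, 2): total = 997
  Site E (9, 3): total = 1427
Minimum is at Site A with total 711 blocks.

Site A, total 711 blocks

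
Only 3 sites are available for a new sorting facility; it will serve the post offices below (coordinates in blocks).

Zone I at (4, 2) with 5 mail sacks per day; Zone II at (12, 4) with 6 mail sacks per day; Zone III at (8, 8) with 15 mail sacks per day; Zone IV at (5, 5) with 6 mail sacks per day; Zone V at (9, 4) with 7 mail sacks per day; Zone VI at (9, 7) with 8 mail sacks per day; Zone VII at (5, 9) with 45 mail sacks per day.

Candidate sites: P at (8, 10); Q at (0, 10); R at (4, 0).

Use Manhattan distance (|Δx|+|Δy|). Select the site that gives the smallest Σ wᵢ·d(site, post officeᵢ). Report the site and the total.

P, total 459 blocks

Total weighted distance at each candidate:
  P (8, 10): total = 459
  Q (0, 10): total = 849
  R (4, 0): total = 907
Minimum is at P with total 459 blocks.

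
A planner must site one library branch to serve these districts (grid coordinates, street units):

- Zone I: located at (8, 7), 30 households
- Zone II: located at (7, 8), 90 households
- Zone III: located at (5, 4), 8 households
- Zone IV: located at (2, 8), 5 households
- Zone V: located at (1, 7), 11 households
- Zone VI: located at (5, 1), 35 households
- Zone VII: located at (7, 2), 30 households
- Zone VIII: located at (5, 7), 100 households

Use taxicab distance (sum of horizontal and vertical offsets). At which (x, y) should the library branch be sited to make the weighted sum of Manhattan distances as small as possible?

Manhattan distance separates: Σwᵢ(|x−xᵢ|+|y−yᵢ|) = Σwᵢ|x−xᵢ| + Σwᵢ|y−yᵢ|, so x and y are optimised independently as 1-D weighted medians.
Total weight W = 309; half = 154.5.
x-coordinate, sorted with cumulative weight:
  x=1 (Zone V, w=11) cum 11
  x=2 (Zone IV, w=5) cum 16
  x=5 (Zone III, w=8) cum 24
  x=5 (Zone VI, w=35) cum 59
  x=5 (Zone VIII, w=100) cum 159  ← median
  x=7 (Zone II, w=90) cum 249
  x=7 (Zone VII, w=30) cum 279
  x=8 (Zone I, w=30) cum 309
⇒ x* = 5
y-coordinate, sorted with cumulative weight:
  y=1 (Zone VI, w=35) cum 35
  y=2 (Zone VII, w=30) cum 65
  y=4 (Zone III, w=8) cum 73
  y=7 (Zone I, w=30) cum 103
  y=7 (Zone V, w=11) cum 114
  y=7 (Zone VIII, w=100) cum 214  ← median
  y=8 (Zone II, w=90) cum 304
  y=8 (Zone IV, w=5) cum 309
⇒ y* = 7

(5, 7)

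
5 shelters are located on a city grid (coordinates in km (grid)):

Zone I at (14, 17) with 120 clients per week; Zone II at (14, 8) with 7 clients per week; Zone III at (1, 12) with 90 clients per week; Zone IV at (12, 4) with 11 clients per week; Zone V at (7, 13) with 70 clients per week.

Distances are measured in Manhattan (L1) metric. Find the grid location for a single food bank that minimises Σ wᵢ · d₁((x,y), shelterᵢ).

Manhattan distance separates: Σwᵢ(|x−xᵢ|+|y−yᵢ|) = Σwᵢ|x−xᵢ| + Σwᵢ|y−yᵢ|, so x and y are optimised independently as 1-D weighted medians.
Total weight W = 298; half = 149.
x-coordinate, sorted with cumulative weight:
  x=1 (Zone III, w=90) cum 90
  x=7 (Zone V, w=70) cum 160  ← median
  x=12 (Zone IV, w=11) cum 171
  x=14 (Zone I, w=120) cum 291
  x=14 (Zone II, w=7) cum 298
⇒ x* = 7
y-coordinate, sorted with cumulative weight:
  y=4 (Zone IV, w=11) cum 11
  y=8 (Zone II, w=7) cum 18
  y=12 (Zone III, w=90) cum 108
  y=13 (Zone V, w=70) cum 178  ← median
  y=17 (Zone I, w=120) cum 298
⇒ y* = 13

(7, 13)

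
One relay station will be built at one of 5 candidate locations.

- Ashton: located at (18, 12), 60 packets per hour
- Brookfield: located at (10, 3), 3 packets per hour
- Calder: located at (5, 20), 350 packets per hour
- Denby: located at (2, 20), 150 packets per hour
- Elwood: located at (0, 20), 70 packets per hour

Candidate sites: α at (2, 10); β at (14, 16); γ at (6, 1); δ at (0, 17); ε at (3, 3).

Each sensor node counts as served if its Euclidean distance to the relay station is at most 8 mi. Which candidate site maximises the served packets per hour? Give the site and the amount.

Coverage radius r = 8 mi; a point is covered iff (Δx)²+(Δy)² ≤ 8² = 64.
  α (2, 10): covers {none} → 0
  β (14, 16): covers {Ashton} → 60
  γ (6, 1): covers {Brookfield} → 3
  δ (0, 17): covers {Calder, Denby, Elwood} → 570
  ε (3, 3): covers {Brookfield} → 3
Maximum coverage at δ: 570 packets per hour.

δ, covering 570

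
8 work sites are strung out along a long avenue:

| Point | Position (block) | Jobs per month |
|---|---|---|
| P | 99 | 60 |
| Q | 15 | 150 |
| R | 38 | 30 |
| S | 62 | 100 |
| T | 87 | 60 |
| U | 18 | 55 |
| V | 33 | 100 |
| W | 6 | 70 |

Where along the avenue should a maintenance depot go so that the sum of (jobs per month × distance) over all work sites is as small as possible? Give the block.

For a sum of weighted absolute distances on a line, the optimum is the weighted median (not the mean). Total weight W = 625; half-weight = 312.5.
Sort by position and accumulate weight:
  block 6 (W, w=70) → cum 70
  block 15 (Q, w=150) → cum 220
  block 18 (U, w=55) → cum 275
  block 33 (V, w=100) → cum 375  ≥ 312.5 → median here
  block 38 (R, w=30) → cum 405
  block 62 (S, w=100) → cum 505
  block 87 (T, w=60) → cum 565
  block 99 (P, w=60) → cum 625
Optimal location: block 33.

x = 33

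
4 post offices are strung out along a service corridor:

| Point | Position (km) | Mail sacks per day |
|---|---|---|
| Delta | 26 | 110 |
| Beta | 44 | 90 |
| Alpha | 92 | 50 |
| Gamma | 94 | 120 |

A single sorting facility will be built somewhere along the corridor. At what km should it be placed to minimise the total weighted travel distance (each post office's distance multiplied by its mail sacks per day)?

For a sum of weighted absolute distances on a line, the optimum is the weighted median (not the mean). Total weight W = 370; half-weight = 185.
Sort by position and accumulate weight:
  km 26 (Delta, w=110) → cum 110
  km 44 (Beta, w=90) → cum 200  ≥ 185 → median here
  km 92 (Alpha, w=50) → cum 250
  km 94 (Gamma, w=120) → cum 370
Optimal location: km 44.

x = 44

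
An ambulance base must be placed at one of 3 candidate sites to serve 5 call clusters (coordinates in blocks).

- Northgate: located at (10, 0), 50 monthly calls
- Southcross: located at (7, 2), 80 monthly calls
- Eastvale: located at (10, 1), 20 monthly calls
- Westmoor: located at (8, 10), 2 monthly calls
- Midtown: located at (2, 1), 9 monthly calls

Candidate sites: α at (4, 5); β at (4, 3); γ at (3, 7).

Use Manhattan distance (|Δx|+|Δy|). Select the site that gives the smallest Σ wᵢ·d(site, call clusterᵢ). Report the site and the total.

β, total 988 blocks

Total weighted distance at each candidate:
  α (4, 5): total = 1302
  β (4, 3): total = 988
  γ (3, 7): total = 1759
Minimum is at β with total 988 blocks.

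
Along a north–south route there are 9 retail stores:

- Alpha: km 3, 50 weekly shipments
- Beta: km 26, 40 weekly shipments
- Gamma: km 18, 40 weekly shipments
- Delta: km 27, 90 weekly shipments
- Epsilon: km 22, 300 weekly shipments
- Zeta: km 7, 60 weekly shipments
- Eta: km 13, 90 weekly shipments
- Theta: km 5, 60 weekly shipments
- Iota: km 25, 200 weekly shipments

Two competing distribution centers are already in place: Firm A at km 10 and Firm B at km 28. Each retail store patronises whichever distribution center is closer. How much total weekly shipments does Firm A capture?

The indifferent point is the midpoint (10+28)/2 = 19; retail stores left of it (closer to Firm A at 10) go to Firm A, those right go to Firm B.
  Alpha at 3 (w=50) → Firm A
  Theta at 5 (w=60) → Firm A
  Zeta at 7 (w=60) → Firm A
  Eta at 13 (w=90) → Firm A
  Gamma at 18 (w=40) → Firm A
  Epsilon at 22 (w=300) → Firm B
  Iota at 25 (w=200) → Firm B
  Beta at 26 (w=40) → Firm B
  Delta at 27 (w=90) → Firm B
Firm A captures 300; Firm B captures 630.

300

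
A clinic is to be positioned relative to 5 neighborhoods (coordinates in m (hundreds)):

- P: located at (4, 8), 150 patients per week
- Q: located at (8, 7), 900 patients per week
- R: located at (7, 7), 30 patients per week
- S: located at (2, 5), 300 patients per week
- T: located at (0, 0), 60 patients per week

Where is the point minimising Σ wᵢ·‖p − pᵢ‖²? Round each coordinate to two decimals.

The minimiser of Σwᵢ‖p−pᵢ‖² is the weighted centroid p* = (Σwᵢpᵢ)/(Σwᵢ).
Σwᵢ = 1440.
Σwᵢxᵢ = 150·4 + 900·8 + 30·7 + 300·2 + 60·0 = 8610.
Σwᵢyᵢ = 150·8 + 900·7 + 30·7 + 300·5 + 60·0 = 9210.
x* = 8610/1440 = 5.98, y* = 9210/1440 = 6.40.

(5.98, 6.40)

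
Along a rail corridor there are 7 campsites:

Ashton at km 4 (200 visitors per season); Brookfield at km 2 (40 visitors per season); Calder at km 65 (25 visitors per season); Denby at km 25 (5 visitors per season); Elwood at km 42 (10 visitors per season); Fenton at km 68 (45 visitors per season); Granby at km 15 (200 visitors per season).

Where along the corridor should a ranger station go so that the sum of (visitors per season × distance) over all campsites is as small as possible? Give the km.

For a sum of weighted absolute distances on a line, the optimum is the weighted median (not the mean). Total weight W = 525; half-weight = 262.5.
Sort by position and accumulate weight:
  km 2 (Brookfield, w=40) → cum 40
  km 4 (Ashton, w=200) → cum 240
  km 15 (Granby, w=200) → cum 440  ≥ 262.5 → median here
  km 25 (Denby, w=5) → cum 445
  km 42 (Elwood, w=10) → cum 455
  km 65 (Calder, w=25) → cum 480
  km 68 (Fenton, w=45) → cum 525
Optimal location: km 15.

x = 15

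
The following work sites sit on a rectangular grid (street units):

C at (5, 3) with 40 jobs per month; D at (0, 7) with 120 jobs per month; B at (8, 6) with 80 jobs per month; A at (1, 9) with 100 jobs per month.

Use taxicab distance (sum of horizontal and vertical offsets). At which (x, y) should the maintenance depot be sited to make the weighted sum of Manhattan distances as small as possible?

(1, 7)

Manhattan distance separates: Σwᵢ(|x−xᵢ|+|y−yᵢ|) = Σwᵢ|x−xᵢ| + Σwᵢ|y−yᵢ|, so x and y are optimised independently as 1-D weighted medians.
Total weight W = 340; half = 170.
x-coordinate, sorted with cumulative weight:
  x=0 (D, w=120) cum 120
  x=1 (A, w=100) cum 220  ← median
  x=5 (C, w=40) cum 260
  x=8 (B, w=80) cum 340
⇒ x* = 1
y-coordinate, sorted with cumulative weight:
  y=3 (C, w=40) cum 40
  y=6 (B, w=80) cum 120
  y=7 (D, w=120) cum 240  ← median
  y=9 (A, w=100) cum 340
⇒ y* = 7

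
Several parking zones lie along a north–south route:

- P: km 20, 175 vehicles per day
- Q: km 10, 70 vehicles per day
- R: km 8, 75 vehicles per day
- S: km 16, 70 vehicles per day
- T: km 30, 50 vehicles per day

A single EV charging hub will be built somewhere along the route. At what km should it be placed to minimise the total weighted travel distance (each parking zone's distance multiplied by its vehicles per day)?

For a sum of weighted absolute distances on a line, the optimum is the weighted median (not the mean). Total weight W = 440; half-weight = 220.
Sort by position and accumulate weight:
  km 8 (R, w=75) → cum 75
  km 10 (Q, w=70) → cum 145
  km 16 (S, w=70) → cum 215
  km 20 (P, w=175) → cum 390  ≥ 220 → median here
  km 30 (T, w=50) → cum 440
Optimal location: km 20.

x = 20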